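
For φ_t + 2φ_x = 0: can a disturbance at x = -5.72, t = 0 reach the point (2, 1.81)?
No. Only data at x = -1.62 affects (2, 1.81). Advection has one-way propagation along characteristics.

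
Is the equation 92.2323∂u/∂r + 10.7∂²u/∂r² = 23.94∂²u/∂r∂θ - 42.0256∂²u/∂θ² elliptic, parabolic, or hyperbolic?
Rewriting in standard form: 10.7∂²u/∂r² - 23.94∂²u/∂r∂θ + 42.0256∂²u/∂θ² + 92.2323∂u/∂r = 0. Computing B² - 4AC with A = 10.7, B = -23.94, C = 42.0256: discriminant = -1225.57208 (negative). Answer: elliptic.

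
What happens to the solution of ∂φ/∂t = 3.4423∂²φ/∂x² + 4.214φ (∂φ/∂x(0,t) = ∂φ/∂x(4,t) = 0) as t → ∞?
φ grows unboundedly. With Neumann BCs the constant mode has diffusion eigenvalue 0, so any r > 0 makes it grow like e^(4.214t); solution grows exponentially.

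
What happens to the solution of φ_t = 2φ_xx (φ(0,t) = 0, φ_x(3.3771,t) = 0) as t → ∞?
φ → 0. Heat escapes through the Dirichlet boundary.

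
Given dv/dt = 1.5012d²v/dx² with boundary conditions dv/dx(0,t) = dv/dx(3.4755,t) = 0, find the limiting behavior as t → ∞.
v → constant (steady state). Heat is conserved (no flux at boundaries); solution approaches the spatial average.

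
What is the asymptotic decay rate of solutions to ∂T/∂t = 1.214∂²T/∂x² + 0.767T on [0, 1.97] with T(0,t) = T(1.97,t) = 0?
Eigenvalues: λₙ = 1.214n²π²/1.97² - 0.767.
First three modes:
  n=1: λ₁ = 1.214π²/1.97² - 0.767 ≈ 2.32
  n=2: λ₂ = 4.856π²/1.97² - 0.767 ≈ 11.582
  n=3: λ₃ = 10.926π²/1.97² - 0.767 ≈ 27.019
Since 1.214π²/1.97² ≈ 3.087 > 0.767, all λₙ > 0.
The n=1 mode decays slowest → dominates as t → ∞.
Asymptotic: T ~ c₁ sin(πx/1.97) e^{-λ₁t} with decay rate λ₁ ≈ 2.32.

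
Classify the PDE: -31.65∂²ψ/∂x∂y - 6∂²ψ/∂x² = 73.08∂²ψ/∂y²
Rewriting in standard form: -6∂²ψ/∂x² - 31.65∂²ψ/∂x∂y - 73.08∂²ψ/∂y² = 0. A = -6, B = -31.65, C = -73.08. Discriminant B² - 4AC = -752.1975. Since -752.1975 < 0, elliptic.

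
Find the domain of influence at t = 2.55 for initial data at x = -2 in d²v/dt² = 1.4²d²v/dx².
Domain of influence: [-5.57, 1.57]. Data at x = -2 spreads outward at speed 1.4.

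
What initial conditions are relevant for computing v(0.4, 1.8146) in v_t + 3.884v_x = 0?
A single point: x = -6.6479064. The characteristic through (0.4, 1.8146) is x - 3.884t = const, so x = 0.4 - 3.884·1.8146 = -6.6479064.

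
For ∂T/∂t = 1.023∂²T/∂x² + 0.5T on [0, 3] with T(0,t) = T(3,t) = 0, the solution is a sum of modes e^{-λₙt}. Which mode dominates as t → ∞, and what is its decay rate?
Eigenvalues: λₙ = 1.023n²π²/3² - 0.5.
First three modes:
  n=1: λ₁ = 1.023π²/3² - 0.5 ≈ 0.622
  n=2: λ₂ = 4.092π²/3² - 0.5 ≈ 3.987
  n=3: λ₃ = 9.207π²/3² - 0.5 ≈ 9.597
Since 1.023π²/3² ≈ 1.122 > 0.5, all λₙ > 0.
The n=1 mode decays slowest → dominates as t → ∞.
Asymptotic: T ~ c₁ sin(πx/3) e^{-λ₁t} with decay rate λ₁ ≈ 0.622.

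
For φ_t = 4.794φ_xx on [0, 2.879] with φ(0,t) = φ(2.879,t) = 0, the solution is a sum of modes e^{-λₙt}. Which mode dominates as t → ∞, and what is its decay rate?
Eigenvalues: λₙ = 4.794n²π²/2.879².
First three modes:
  n=1: λ₁ = 4.794π²/2.879² ≈ 5.708
  n=2: λ₂ = 19.176π²/2.879² ≈ 22.834 (4× faster decay)
  n=3: λ₃ = 43.146π²/2.879² ≈ 51.376 (9× faster decay)
As t → ∞, higher modes decay exponentially faster. The n=1 mode dominates: φ ~ c₁ sin(πx/2.879) e^{-λ₁t}.
Decay rate: λ₁ = 4.794π²/2.879² ≈ 5.708.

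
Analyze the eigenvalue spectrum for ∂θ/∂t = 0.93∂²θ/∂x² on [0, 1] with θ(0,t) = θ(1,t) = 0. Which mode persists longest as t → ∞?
Eigenvalues: λₙ = 0.93n²π².
First three modes:
  n=1: λ₁ = 0.93π² ≈ 9.179
  n=2: λ₂ = 3.72π² ≈ 36.715 (4× faster decay)
  n=3: λ₃ = 8.37π² ≈ 82.609 (9× faster decay)
As t → ∞, higher modes decay exponentially faster. The n=1 mode dominates: θ ~ c₁ sin(πx) e^{-λ₁t}.
Decay rate: λ₁ = 0.93π² ≈ 9.179.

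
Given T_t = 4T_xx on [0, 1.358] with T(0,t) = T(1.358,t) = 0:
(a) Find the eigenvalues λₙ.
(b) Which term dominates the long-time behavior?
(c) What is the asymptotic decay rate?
Eigenvalues: λₙ = 4n²π²/1.358².
First three modes:
  n=1: λ₁ = 4π²/1.358² ≈ 21.407
  n=2: λ₂ = 16π²/1.358² ≈ 85.629 (4× faster decay)
  n=3: λ₃ = 36π²/1.358² ≈ 192.665 (9× faster decay)
As t → ∞, higher modes decay exponentially faster. The n=1 mode dominates: T ~ c₁ sin(πx/1.358) e^{-λ₁t}.
Decay rate: λ₁ = 4π²/1.358² ≈ 21.407.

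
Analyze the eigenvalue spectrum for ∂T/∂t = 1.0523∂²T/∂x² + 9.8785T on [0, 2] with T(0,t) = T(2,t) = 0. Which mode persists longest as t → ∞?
Eigenvalues: λₙ = 1.0523n²π²/2² - 9.8785.
First three modes:
  n=1: λ₁ = 1.0523π²/2² - 9.8785 ≈ -7.282
  n=2: λ₂ = 4.2092π²/2² - 9.8785 ≈ 0.507
  n=3: λ₃ = 9.4707π²/2² - 9.8785 ≈ 13.49
Since 1.0523π²/2² ≈ 2.596 < 9.8785, λ₁ < 0.
The n=1 mode grows fastest (−λₙ is largest for n=1) → dominates.
Asymptotic: T ~ c₁ sin(πx/2) e^{7.282t} (exponential growth at rate −λ₁ ≈ 7.282).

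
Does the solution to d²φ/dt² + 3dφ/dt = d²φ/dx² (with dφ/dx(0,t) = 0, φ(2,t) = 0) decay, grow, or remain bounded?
φ → 0. Damping (γ=3) dissipates energy; oscillations decay exponentially.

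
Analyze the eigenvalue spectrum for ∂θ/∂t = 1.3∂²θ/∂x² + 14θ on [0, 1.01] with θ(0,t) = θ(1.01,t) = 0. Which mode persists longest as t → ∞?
Eigenvalues: λₙ = 1.3n²π²/1.01² - 14.
First three modes:
  n=1: λ₁ = 1.3π²/1.01² - 14 ≈ -1.422
  n=2: λ₂ = 5.2π²/1.01² - 14 ≈ 36.311
  n=3: λ₃ = 11.7π²/1.01² - 14 ≈ 99.199
Since 1.3π²/1.01² ≈ 12.578 < 14, λ₁ < 0.
The n=1 mode grows fastest (−λₙ is largest for n=1) → dominates.
Asymptotic: θ ~ c₁ sin(πx/1.01) e^{1.422t} (exponential growth at rate −λ₁ ≈ 1.422).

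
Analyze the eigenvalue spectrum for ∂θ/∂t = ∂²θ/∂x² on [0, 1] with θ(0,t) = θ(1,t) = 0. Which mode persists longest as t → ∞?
Eigenvalues: λₙ = n²π².
First three modes:
  n=1: λ₁ = π² ≈ 9.87
  n=2: λ₂ = 4π² ≈ 39.478 (4× faster decay)
  n=3: λ₃ = 9π² ≈ 88.826 (9× faster decay)
As t → ∞, higher modes decay exponentially faster. The n=1 mode dominates: θ ~ c₁ sin(πx) e^{-λ₁t}.
Decay rate: λ₁ = π² ≈ 9.87.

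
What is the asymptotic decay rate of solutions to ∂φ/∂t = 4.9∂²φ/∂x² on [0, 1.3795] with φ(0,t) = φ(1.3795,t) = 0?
Eigenvalues: λₙ = 4.9n²π²/1.3795².
First three modes:
  n=1: λ₁ = 4.9π²/1.3795² ≈ 25.413
  n=2: λ₂ = 19.6π²/1.3795² ≈ 101.651 (4× faster decay)
  n=3: λ₃ = 44.1π²/1.3795² ≈ 228.715 (9× faster decay)
As t → ∞, higher modes decay exponentially faster. The n=1 mode dominates: φ ~ c₁ sin(πx/1.3795) e^{-λ₁t}.
Decay rate: λ₁ = 4.9π²/1.3795² ≈ 25.413.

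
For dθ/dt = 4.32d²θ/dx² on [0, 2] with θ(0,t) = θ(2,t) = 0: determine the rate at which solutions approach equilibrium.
Eigenvalues: λₙ = 4.32n²π²/2².
First three modes:
  n=1: λ₁ = 4.32π²/2² ≈ 10.659
  n=2: λ₂ = 17.28π²/2² ≈ 42.637 (4× faster decay)
  n=3: λ₃ = 38.88π²/2² ≈ 95.933 (9× faster decay)
As t → ∞, higher modes decay exponentially faster. The n=1 mode dominates: θ ~ c₁ sin(πx/2) e^{-λ₁t}.
Decay rate: λ₁ = 4.32π²/2² ≈ 10.659.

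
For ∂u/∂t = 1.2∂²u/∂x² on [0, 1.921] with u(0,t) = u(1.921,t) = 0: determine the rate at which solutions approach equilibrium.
Eigenvalues: λₙ = 1.2n²π²/1.921².
First three modes:
  n=1: λ₁ = 1.2π²/1.921² ≈ 3.209
  n=2: λ₂ = 4.8π²/1.921² ≈ 12.838 (4× faster decay)
  n=3: λ₃ = 10.8π²/1.921² ≈ 28.885 (9× faster decay)
As t → ∞, higher modes decay exponentially faster. The n=1 mode dominates: u ~ c₁ sin(πx/1.921) e^{-λ₁t}.
Decay rate: λ₁ = 1.2π²/1.921² ≈ 3.209.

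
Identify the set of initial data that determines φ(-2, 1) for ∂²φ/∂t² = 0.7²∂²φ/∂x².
Domain of dependence: [-2.7, -1.3]. Signals travel at speed 0.7, so data within |x - -2| ≤ 0.7·1 = 0.7 can reach the point.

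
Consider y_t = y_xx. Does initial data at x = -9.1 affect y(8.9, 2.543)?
Yes, for any finite x. The heat equation has infinite propagation speed, so all initial data affects all points at any t > 0.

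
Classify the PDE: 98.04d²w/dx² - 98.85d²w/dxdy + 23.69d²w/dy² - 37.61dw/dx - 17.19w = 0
A = 98.04, B = -98.85, C = 23.69. Discriminant B² - 4AC = 481.0521. Since 481.0521 > 0, hyperbolic.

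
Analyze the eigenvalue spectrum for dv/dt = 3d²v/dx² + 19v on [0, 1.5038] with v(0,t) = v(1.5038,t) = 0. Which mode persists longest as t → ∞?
Eigenvalues: λₙ = 3n²π²/1.5038² - 19.
First three modes:
  n=1: λ₁ = 3π²/1.5038² - 19 ≈ -5.907
  n=2: λ₂ = 12π²/1.5038² - 19 ≈ 33.372
  n=3: λ₃ = 27π²/1.5038² - 19 ≈ 98.837
Since 3π²/1.5038² ≈ 13.093 < 19, λ₁ < 0.
The n=1 mode grows fastest (−λₙ is largest for n=1) → dominates.
Asymptotic: v ~ c₁ sin(πx/1.5038) e^{5.907t} (exponential growth at rate −λ₁ ≈ 5.907).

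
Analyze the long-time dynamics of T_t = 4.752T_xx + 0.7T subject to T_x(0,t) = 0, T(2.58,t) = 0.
Long-time behavior: T → 0. Diffusion dominates reaction (r=0.7 < κπ²/(4L²)≈1.76); solution decays.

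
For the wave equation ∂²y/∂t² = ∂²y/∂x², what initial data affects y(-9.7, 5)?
Domain of dependence: [-14.7, -4.7]. Signals travel at speed 1, so data within |x - -9.7| ≤ 1·5 = 5 can reach the point.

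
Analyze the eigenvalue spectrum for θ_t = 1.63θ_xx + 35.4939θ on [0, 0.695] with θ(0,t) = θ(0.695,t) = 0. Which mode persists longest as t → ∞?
Eigenvalues: λₙ = 1.63n²π²/0.695² - 35.4939.
First three modes:
  n=1: λ₁ = 1.63π²/0.695² - 35.4939 ≈ -2.188
  n=2: λ₂ = 6.52π²/0.695² - 35.4939 ≈ 97.729
  n=3: λ₃ = 14.67π²/0.695² - 35.4939 ≈ 264.257
Since 1.63π²/0.695² ≈ 33.306 < 35.4939, λ₁ < 0.
The n=1 mode grows fastest (−λₙ is largest for n=1) → dominates.
Asymptotic: θ ~ c₁ sin(πx/0.695) e^{2.188t} (exponential growth at rate −λ₁ ≈ 2.188).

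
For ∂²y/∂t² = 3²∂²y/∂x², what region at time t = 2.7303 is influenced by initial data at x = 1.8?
Domain of influence: [-6.3909, 9.9909]. Data at x = 1.8 spreads outward at speed 3.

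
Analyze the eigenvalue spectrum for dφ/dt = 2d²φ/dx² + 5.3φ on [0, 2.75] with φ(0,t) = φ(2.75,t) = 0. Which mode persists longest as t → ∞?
Eigenvalues: λₙ = 2n²π²/2.75² - 5.3.
First three modes:
  n=1: λ₁ = 2π²/2.75² - 5.3 ≈ -2.69
  n=2: λ₂ = 8π²/2.75² - 5.3 ≈ 5.141
  n=3: λ₃ = 18π²/2.75² - 5.3 ≈ 18.191
Since 2π²/2.75² ≈ 2.61 < 5.3, λ₁ < 0.
The n=1 mode grows fastest (−λₙ is largest for n=1) → dominates.
Asymptotic: φ ~ c₁ sin(πx/2.75) e^{2.69t} (exponential growth at rate −λ₁ ≈ 2.69).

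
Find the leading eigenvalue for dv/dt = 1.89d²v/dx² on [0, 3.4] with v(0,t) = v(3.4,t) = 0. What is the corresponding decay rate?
Eigenvalues: λₙ = 1.89n²π²/3.4².
First three modes:
  n=1: λ₁ = 1.89π²/3.4² ≈ 1.614
  n=2: λ₂ = 7.56π²/3.4² ≈ 6.455 (4× faster decay)
  n=3: λ₃ = 17.01π²/3.4² ≈ 14.523 (9× faster decay)
As t → ∞, higher modes decay exponentially faster. The n=1 mode dominates: v ~ c₁ sin(πx/3.4) e^{-λ₁t}.
Decay rate: λ₁ = 1.89π²/3.4² ≈ 1.614.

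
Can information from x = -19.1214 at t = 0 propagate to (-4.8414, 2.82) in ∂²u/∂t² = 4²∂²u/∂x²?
No. The domain of dependence is [-16.1214, 6.4386], and -19.1214 is outside this interval.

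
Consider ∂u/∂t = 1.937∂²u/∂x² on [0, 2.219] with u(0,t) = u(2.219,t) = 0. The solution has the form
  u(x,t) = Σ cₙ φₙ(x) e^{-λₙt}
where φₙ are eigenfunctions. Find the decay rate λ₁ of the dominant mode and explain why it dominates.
Eigenvalues: λₙ = 1.937n²π²/2.219².
First three modes:
  n=1: λ₁ = 1.937π²/2.219² ≈ 3.883
  n=2: λ₂ = 7.748π²/2.219² ≈ 15.53 (4× faster decay)
  n=3: λ₃ = 17.433π²/2.219² ≈ 34.943 (9× faster decay)
As t → ∞, higher modes decay exponentially faster. The n=1 mode dominates: u ~ c₁ sin(πx/2.219) e^{-λ₁t}.
Decay rate: λ₁ = 1.937π²/2.219² ≈ 3.883.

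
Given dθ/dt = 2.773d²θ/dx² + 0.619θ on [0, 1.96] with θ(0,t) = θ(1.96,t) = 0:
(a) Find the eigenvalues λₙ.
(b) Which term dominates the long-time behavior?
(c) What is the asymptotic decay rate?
Eigenvalues: λₙ = 2.773n²π²/1.96² - 0.619.
First three modes:
  n=1: λ₁ = 2.773π²/1.96² - 0.619 ≈ 6.505
  n=2: λ₂ = 11.092π²/1.96² - 0.619 ≈ 27.878
  n=3: λ₃ = 24.957π²/1.96² - 0.619 ≈ 63.499
Since 2.773π²/1.96² ≈ 7.124 > 0.619, all λₙ > 0.
The n=1 mode decays slowest → dominates as t → ∞.
Asymptotic: θ ~ c₁ sin(πx/1.96) e^{-λ₁t} with decay rate λ₁ ≈ 6.505.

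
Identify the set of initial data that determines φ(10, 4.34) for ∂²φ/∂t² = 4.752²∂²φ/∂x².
Domain of dependence: [-10.62368, 30.62368]. Signals travel at speed 4.752, so data within |x - 10| ≤ 4.752·4.34 = 20.62368 can reach the point.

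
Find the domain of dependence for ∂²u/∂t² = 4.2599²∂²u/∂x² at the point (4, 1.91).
Domain of dependence: [-4.136409, 12.136409]. Signals travel at speed 4.2599, so data within |x - 4| ≤ 4.2599·1.91 = 8.136409 can reach the point.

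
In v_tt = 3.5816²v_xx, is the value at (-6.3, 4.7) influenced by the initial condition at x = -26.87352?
No. The domain of dependence is [-23.13352, 10.53352], and -26.87352 is outside this interval.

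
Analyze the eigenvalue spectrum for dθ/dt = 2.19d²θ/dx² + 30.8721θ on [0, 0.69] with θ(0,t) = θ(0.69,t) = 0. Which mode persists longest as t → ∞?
Eigenvalues: λₙ = 2.19n²π²/0.69² - 30.8721.
First three modes:
  n=1: λ₁ = 2.19π²/0.69² - 30.8721 ≈ 14.527
  n=2: λ₂ = 8.76π²/0.69² - 30.8721 ≈ 150.724
  n=3: λ₃ = 19.71π²/0.69² - 30.8721 ≈ 377.718
Since 2.19π²/0.69² ≈ 45.399 > 30.8721, all λₙ > 0.
The n=1 mode decays slowest → dominates as t → ∞.
Asymptotic: θ ~ c₁ sin(πx/0.69) e^{-λ₁t} with decay rate λ₁ ≈ 14.527.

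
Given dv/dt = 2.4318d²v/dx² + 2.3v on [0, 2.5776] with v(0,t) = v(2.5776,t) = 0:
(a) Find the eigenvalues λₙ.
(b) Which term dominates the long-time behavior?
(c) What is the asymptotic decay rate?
Eigenvalues: λₙ = 2.4318n²π²/2.5776² - 2.3.
First three modes:
  n=1: λ₁ = 2.4318π²/2.5776² - 2.3 ≈ 1.312
  n=2: λ₂ = 9.7272π²/2.5776² - 2.3 ≈ 12.15
  n=3: λ₃ = 21.8862π²/2.5776² - 2.3 ≈ 30.212
Since 2.4318π²/2.5776² ≈ 3.612 > 2.3, all λₙ > 0.
The n=1 mode decays slowest → dominates as t → ∞.
Asymptotic: v ~ c₁ sin(πx/2.5776) e^{-λ₁t} with decay rate λ₁ ≈ 1.312.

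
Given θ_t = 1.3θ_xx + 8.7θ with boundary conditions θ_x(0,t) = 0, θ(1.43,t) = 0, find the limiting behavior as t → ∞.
θ grows unboundedly. Reaction dominates diffusion (r=8.7 > κπ²/(4L²)≈1.57); solution grows exponentially.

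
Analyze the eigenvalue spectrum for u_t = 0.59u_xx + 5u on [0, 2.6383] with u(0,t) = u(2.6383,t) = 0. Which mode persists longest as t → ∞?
Eigenvalues: λₙ = 0.59n²π²/2.6383² - 5.
First three modes:
  n=1: λ₁ = 0.59π²/2.6383² - 5 ≈ -4.163
  n=2: λ₂ = 2.36π²/2.6383² - 5 ≈ -1.654
  n=3: λ₃ = 5.31π²/2.6383² - 5 ≈ 2.529
Since 0.59π²/2.6383² ≈ 0.837 < 5, λ₁ < 0.
The n=1 mode grows fastest (−λₙ is largest for n=1) → dominates.
Asymptotic: u ~ c₁ sin(πx/2.6383) e^{4.163t} (exponential growth at rate −λ₁ ≈ 4.163).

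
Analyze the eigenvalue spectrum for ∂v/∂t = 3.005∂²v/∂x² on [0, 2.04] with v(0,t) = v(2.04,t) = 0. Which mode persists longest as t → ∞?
Eigenvalues: λₙ = 3.005n²π²/2.04².
First three modes:
  n=1: λ₁ = 3.005π²/2.04² ≈ 7.127
  n=2: λ₂ = 12.02π²/2.04² ≈ 28.506 (4× faster decay)
  n=3: λ₃ = 27.045π²/2.04² ≈ 64.14 (9× faster decay)
As t → ∞, higher modes decay exponentially faster. The n=1 mode dominates: v ~ c₁ sin(πx/2.04) e^{-λ₁t}.
Decay rate: λ₁ = 3.005π²/2.04² ≈ 7.127.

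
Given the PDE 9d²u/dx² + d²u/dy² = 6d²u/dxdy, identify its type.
Rewriting in standard form: 9d²u/dx² - 6d²u/dxdy + d²u/dy² = 0. The second-order coefficients are A = 9, B = -6, C = 1. Since B² - 4AC = 0 = 0, this is a parabolic PDE.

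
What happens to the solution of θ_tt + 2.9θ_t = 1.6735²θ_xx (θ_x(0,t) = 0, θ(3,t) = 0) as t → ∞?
θ → 0. Damping (γ=2.9) dissipates energy; oscillations decay exponentially.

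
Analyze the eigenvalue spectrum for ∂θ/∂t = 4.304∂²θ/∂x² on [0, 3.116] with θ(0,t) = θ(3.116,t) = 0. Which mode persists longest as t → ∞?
Eigenvalues: λₙ = 4.304n²π²/3.116².
First three modes:
  n=1: λ₁ = 4.304π²/3.116² ≈ 4.375
  n=2: λ₂ = 17.216π²/3.116² ≈ 17.5 (4× faster decay)
  n=3: λ₃ = 38.736π²/3.116² ≈ 39.375 (9× faster decay)
As t → ∞, higher modes decay exponentially faster. The n=1 mode dominates: θ ~ c₁ sin(πx/3.116) e^{-λ₁t}.
Decay rate: λ₁ = 4.304π²/3.116² ≈ 4.375.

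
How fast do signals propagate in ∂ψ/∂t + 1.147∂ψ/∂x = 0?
Speed = 1.147. Information travels along x - 1.147t = const (rightward).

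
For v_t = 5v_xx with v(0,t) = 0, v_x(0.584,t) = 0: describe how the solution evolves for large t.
v → 0. Heat escapes through the Dirichlet boundary.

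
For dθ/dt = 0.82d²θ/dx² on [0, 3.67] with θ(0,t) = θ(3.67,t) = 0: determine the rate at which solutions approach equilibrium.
Eigenvalues: λₙ = 0.82n²π²/3.67².
First three modes:
  n=1: λ₁ = 0.82π²/3.67² ≈ 0.601
  n=2: λ₂ = 3.28π²/3.67² ≈ 2.403 (4× faster decay)
  n=3: λ₃ = 7.38π²/3.67² ≈ 5.408 (9× faster decay)
As t → ∞, higher modes decay exponentially faster. The n=1 mode dominates: θ ~ c₁ sin(πx/3.67) e^{-λ₁t}.
Decay rate: λ₁ = 0.82π²/3.67² ≈ 0.601.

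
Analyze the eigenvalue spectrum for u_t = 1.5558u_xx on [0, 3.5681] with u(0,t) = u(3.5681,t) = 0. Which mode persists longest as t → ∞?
Eigenvalues: λₙ = 1.5558n²π²/3.5681².
First three modes:
  n=1: λ₁ = 1.5558π²/3.5681² ≈ 1.206
  n=2: λ₂ = 6.2232π²/3.5681² ≈ 4.824 (4× faster decay)
  n=3: λ₃ = 14.0022π²/3.5681² ≈ 10.855 (9× faster decay)
As t → ∞, higher modes decay exponentially faster. The n=1 mode dominates: u ~ c₁ sin(πx/3.5681) e^{-λ₁t}.
Decay rate: λ₁ = 1.5558π²/3.5681² ≈ 1.206.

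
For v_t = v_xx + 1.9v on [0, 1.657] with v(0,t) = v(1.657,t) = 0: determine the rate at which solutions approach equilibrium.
Eigenvalues: λₙ = n²π²/1.657² - 1.9.
First three modes:
  n=1: λ₁ = π²/1.657² - 1.9 ≈ 1.695
  n=2: λ₂ = 4π²/1.657² - 1.9 ≈ 12.479
  n=3: λ₃ = 9π²/1.657² - 1.9 ≈ 30.452
Since π²/1.657² ≈ 3.595 > 1.9, all λₙ > 0.
The n=1 mode decays slowest → dominates as t → ∞.
Asymptotic: v ~ c₁ sin(πx/1.657) e^{-λ₁t} with decay rate λ₁ ≈ 1.695.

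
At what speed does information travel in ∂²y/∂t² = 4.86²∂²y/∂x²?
Speed = 4.86. Information travels along characteristics x = x₀ ± 4.86t.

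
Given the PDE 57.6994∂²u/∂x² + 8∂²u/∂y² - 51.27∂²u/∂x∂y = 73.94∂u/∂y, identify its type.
Rewriting in standard form: 57.6994∂²u/∂x² - 51.27∂²u/∂x∂y + 8∂²u/∂y² - 73.94∂u/∂y = 0. The second-order coefficients are A = 57.6994, B = -51.27, C = 8. Since B² - 4AC = 782.2321 > 0, this is a hyperbolic PDE.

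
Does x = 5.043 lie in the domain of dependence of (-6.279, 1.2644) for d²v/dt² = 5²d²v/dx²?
No. The domain of dependence is [-12.601, 0.043], and 5.043 is outside this interval.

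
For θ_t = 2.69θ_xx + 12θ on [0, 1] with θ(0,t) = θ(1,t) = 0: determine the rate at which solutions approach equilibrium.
Eigenvalues: λₙ = 2.69n²π²/1² - 12.
First three modes:
  n=1: λ₁ = 2.69π² - 12 ≈ 14.549
  n=2: λ₂ = 10.76π² - 12 ≈ 94.197
  n=3: λ₃ = 24.21π² - 12 ≈ 226.943
Since 2.69π² ≈ 26.549 > 12, all λₙ > 0.
The n=1 mode decays slowest → dominates as t → ∞.
Asymptotic: θ ~ c₁ sin(πx/1) e^{-λ₁t} with decay rate λ₁ ≈ 14.549.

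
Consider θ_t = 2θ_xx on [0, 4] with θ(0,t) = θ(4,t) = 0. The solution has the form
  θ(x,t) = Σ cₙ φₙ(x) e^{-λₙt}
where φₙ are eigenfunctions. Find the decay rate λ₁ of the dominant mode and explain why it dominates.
Eigenvalues: λₙ = 2n²π²/4².
First three modes:
  n=1: λ₁ = 2π²/4² ≈ 1.234
  n=2: λ₂ = 8π²/4² ≈ 4.935 (4× faster decay)
  n=3: λ₃ = 18π²/4² ≈ 11.103 (9× faster decay)
As t → ∞, higher modes decay exponentially faster. The n=1 mode dominates: θ ~ c₁ sin(πx/4) e^{-λ₁t}.
Decay rate: λ₁ = 2π²/4² ≈ 1.234.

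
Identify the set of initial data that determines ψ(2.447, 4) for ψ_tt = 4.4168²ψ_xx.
Domain of dependence: [-15.2202, 20.1142]. Signals travel at speed 4.4168, so data within |x - 2.447| ≤ 4.4168·4 = 17.6672 can reach the point.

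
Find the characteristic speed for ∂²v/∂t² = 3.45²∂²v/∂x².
Speed = 3.45. Information travels along characteristics x = x₀ ± 3.45t.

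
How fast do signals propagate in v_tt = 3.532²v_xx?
Speed = 3.532. Information travels along characteristics x = x₀ ± 3.532t.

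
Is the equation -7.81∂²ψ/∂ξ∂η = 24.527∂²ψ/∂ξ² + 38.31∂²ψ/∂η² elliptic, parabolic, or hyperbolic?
Rewriting in standard form: -24.527∂²ψ/∂ξ² - 7.81∂²ψ/∂ξ∂η - 38.31∂²ψ/∂η² = 0. Computing B² - 4AC with A = -24.527, B = -7.81, C = -38.31: discriminant = -3697.52138 (negative). Answer: elliptic.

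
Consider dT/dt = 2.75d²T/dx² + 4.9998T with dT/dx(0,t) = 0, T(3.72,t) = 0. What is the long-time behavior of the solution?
As t → ∞, T grows unboundedly. Reaction dominates diffusion (r=4.9998 > κπ²/(4L²)≈0.49); solution grows exponentially.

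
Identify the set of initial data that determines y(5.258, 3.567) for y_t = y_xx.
The entire real line. The heat equation has infinite propagation speed: any initial disturbance instantly affects all points (though exponentially small far away).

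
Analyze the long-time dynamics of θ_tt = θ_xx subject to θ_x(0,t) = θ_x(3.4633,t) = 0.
Long-time behavior: θ oscillates about a mean that drifts linearly in t (generically unbounded; no decay). There is no damping, so the nonconstant modes persist as standing waves (energy conserved, no decay). But with Neumann conditions at both ends the constant mode has eigenvalue 0: the spatial mean M(t) of θ satisfies M'' = 0, so M(t) = M(0) + M'(0)·t. Unless the initial velocity has zero mean (∫θ_t(x,0)dx = 0), the solution grows linearly in t (unbounded, though not exponentially); if it does have zero mean, the solution stays bounded and simply oscillates.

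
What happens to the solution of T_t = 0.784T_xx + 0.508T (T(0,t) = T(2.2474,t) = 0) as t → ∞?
T → 0. Diffusion dominates reaction (r=0.508 < κπ²/L²≈1.53); solution decays.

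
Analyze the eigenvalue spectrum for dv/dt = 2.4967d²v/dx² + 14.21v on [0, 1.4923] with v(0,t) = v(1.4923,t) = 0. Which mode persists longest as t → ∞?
Eigenvalues: λₙ = 2.4967n²π²/1.4923² - 14.21.
First three modes:
  n=1: λ₁ = 2.4967π²/1.4923² - 14.21 ≈ -3.145
  n=2: λ₂ = 9.9868π²/1.4923² - 14.21 ≈ 30.05
  n=3: λ₃ = 22.4703π²/1.4923² - 14.21 ≈ 85.376
Since 2.4967π²/1.4923² ≈ 11.065 < 14.21, λ₁ < 0.
The n=1 mode grows fastest (−λₙ is largest for n=1) → dominates.
Asymptotic: v ~ c₁ sin(πx/1.4923) e^{3.145t} (exponential growth at rate −λ₁ ≈ 3.145).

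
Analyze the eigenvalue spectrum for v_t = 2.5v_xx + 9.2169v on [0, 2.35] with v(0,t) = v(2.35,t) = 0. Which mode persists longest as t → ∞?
Eigenvalues: λₙ = 2.5n²π²/2.35² - 9.2169.
First three modes:
  n=1: λ₁ = 2.5π²/2.35² - 9.2169 ≈ -4.749
  n=2: λ₂ = 10π²/2.35² - 9.2169 ≈ 8.655
  n=3: λ₃ = 22.5π²/2.35² - 9.2169 ≈ 30.994
Since 2.5π²/2.35² ≈ 4.468 < 9.2169, λ₁ < 0.
The n=1 mode grows fastest (−λₙ is largest for n=1) → dominates.
Asymptotic: v ~ c₁ sin(πx/2.35) e^{4.749t} (exponential growth at rate −λ₁ ≈ 4.749).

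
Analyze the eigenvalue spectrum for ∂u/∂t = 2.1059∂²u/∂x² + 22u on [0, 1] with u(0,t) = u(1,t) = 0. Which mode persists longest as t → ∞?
Eigenvalues: λₙ = 2.1059n²π²/1² - 22.
First three modes:
  n=1: λ₁ = 2.1059π² - 22 ≈ -1.216
  n=2: λ₂ = 8.4236π² - 22 ≈ 61.138
  n=3: λ₃ = 18.9531π² - 22 ≈ 165.06
Since 2.1059π² ≈ 20.784 < 22, λ₁ < 0.
The n=1 mode grows fastest (−λₙ is largest for n=1) → dominates.
Asymptotic: u ~ c₁ sin(πx/1) e^{1.216t} (exponential growth at rate −λ₁ ≈ 1.216).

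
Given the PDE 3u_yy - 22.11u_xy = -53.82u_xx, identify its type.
Rewriting in standard form: 53.82u_xx - 22.11u_xy + 3u_yy = 0. The second-order coefficients are A = 53.82, B = -22.11, C = 3. Since B² - 4AC = -156.9879 < 0, this is an elliptic PDE.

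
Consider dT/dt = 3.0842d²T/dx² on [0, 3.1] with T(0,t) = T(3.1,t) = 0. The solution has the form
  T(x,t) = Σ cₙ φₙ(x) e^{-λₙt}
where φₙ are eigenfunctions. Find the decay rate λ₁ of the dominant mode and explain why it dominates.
Eigenvalues: λₙ = 3.0842n²π²/3.1².
First three modes:
  n=1: λ₁ = 3.0842π²/3.1² ≈ 3.168
  n=2: λ₂ = 12.3368π²/3.1² ≈ 12.67 (4× faster decay)
  n=3: λ₃ = 27.7578π²/3.1² ≈ 28.508 (9× faster decay)
As t → ∞, higher modes decay exponentially faster. The n=1 mode dominates: T ~ c₁ sin(πx/3.1) e^{-λ₁t}.
Decay rate: λ₁ = 3.0842π²/3.1² ≈ 3.168.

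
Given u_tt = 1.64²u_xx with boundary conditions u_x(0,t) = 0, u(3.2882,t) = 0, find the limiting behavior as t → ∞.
u oscillates (no decay). Energy is conserved; the solution oscillates indefinitely as standing waves.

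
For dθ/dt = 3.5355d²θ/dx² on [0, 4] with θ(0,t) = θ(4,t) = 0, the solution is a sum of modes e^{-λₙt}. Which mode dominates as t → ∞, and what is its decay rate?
Eigenvalues: λₙ = 3.5355n²π²/4².
First three modes:
  n=1: λ₁ = 3.5355π²/4² ≈ 2.181
  n=2: λ₂ = 14.142π²/4² ≈ 8.723 (4× faster decay)
  n=3: λ₃ = 31.8195π²/4² ≈ 19.628 (9× faster decay)
As t → ∞, higher modes decay exponentially faster. The n=1 mode dominates: θ ~ c₁ sin(πx/4) e^{-λ₁t}.
Decay rate: λ₁ = 3.5355π²/4² ≈ 2.181.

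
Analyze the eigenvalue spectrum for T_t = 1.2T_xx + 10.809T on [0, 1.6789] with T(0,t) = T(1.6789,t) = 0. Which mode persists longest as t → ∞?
Eigenvalues: λₙ = 1.2n²π²/1.6789² - 10.809.
First three modes:
  n=1: λ₁ = 1.2π²/1.6789² - 10.809 ≈ -6.607
  n=2: λ₂ = 4.8π²/1.6789² - 10.809 ≈ 5.998
  n=3: λ₃ = 10.8π²/1.6789² - 10.809 ≈ 27.007
Since 1.2π²/1.6789² ≈ 4.202 < 10.809, λ₁ < 0.
The n=1 mode grows fastest (−λₙ is largest for n=1) → dominates.
Asymptotic: T ~ c₁ sin(πx/1.6789) e^{6.607t} (exponential growth at rate −λ₁ ≈ 6.607).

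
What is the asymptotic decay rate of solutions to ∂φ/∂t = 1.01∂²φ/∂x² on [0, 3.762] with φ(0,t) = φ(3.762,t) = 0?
Eigenvalues: λₙ = 1.01n²π²/3.762².
First three modes:
  n=1: λ₁ = 1.01π²/3.762² ≈ 0.704
  n=2: λ₂ = 4.04π²/3.762² ≈ 2.817 (4× faster decay)
  n=3: λ₃ = 9.09π²/3.762² ≈ 6.339 (9× faster decay)
As t → ∞, higher modes decay exponentially faster. The n=1 mode dominates: φ ~ c₁ sin(πx/3.762) e^{-λ₁t}.
Decay rate: λ₁ = 1.01π²/3.762² ≈ 0.704.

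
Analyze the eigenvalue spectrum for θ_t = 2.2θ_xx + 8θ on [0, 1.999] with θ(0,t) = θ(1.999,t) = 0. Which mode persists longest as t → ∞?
Eigenvalues: λₙ = 2.2n²π²/1.999² - 8.
First three modes:
  n=1: λ₁ = 2.2π²/1.999² - 8 ≈ -2.566
  n=2: λ₂ = 8.8π²/1.999² - 8 ≈ 13.735
  n=3: λ₃ = 19.8π²/1.999² - 8 ≈ 40.903
Since 2.2π²/1.999² ≈ 5.434 < 8, λ₁ < 0.
The n=1 mode grows fastest (−λₙ is largest for n=1) → dominates.
Asymptotic: θ ~ c₁ sin(πx/1.999) e^{2.566t} (exponential growth at rate −λ₁ ≈ 2.566).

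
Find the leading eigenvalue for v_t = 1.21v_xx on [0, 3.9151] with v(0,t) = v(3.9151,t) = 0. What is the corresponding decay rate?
Eigenvalues: λₙ = 1.21n²π²/3.9151².
First three modes:
  n=1: λ₁ = 1.21π²/3.9151² ≈ 0.779
  n=2: λ₂ = 4.84π²/3.9151² ≈ 3.116 (4× faster decay)
  n=3: λ₃ = 10.89π²/3.9151² ≈ 7.012 (9× faster decay)
As t → ∞, higher modes decay exponentially faster. The n=1 mode dominates: v ~ c₁ sin(πx/3.9151) e^{-λ₁t}.
Decay rate: λ₁ = 1.21π²/3.9151² ≈ 0.779.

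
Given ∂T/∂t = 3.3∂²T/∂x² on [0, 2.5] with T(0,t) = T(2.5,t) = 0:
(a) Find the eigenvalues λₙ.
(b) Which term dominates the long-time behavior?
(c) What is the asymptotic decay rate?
Eigenvalues: λₙ = 3.3n²π²/2.5².
First three modes:
  n=1: λ₁ = 3.3π²/2.5² ≈ 5.211
  n=2: λ₂ = 13.2π²/2.5² ≈ 20.845 (4× faster decay)
  n=3: λ₃ = 29.7π²/2.5² ≈ 46.9 (9× faster decay)
As t → ∞, higher modes decay exponentially faster. The n=1 mode dominates: T ~ c₁ sin(πx/2.5) e^{-λ₁t}.
Decay rate: λ₁ = 3.3π²/2.5² ≈ 5.211.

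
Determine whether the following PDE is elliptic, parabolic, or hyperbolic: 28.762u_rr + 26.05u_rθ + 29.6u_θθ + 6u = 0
Coefficients: A = 28.762, B = 26.05, C = 29.6. B² - 4AC = -2726.8183, which is negative, so the equation is elliptic.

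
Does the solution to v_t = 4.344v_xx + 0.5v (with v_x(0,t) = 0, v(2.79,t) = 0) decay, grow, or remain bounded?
v → 0. Diffusion dominates reaction (r=0.5 < κπ²/(4L²)≈1.38); solution decays.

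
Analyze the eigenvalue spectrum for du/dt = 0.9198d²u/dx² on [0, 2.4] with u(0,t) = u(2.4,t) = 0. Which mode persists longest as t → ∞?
Eigenvalues: λₙ = 0.9198n²π²/2.4².
First three modes:
  n=1: λ₁ = 0.9198π²/2.4² ≈ 1.576
  n=2: λ₂ = 3.6792π²/2.4² ≈ 6.304 (4× faster decay)
  n=3: λ₃ = 8.2782π²/2.4² ≈ 14.184 (9× faster decay)
As t → ∞, higher modes decay exponentially faster. The n=1 mode dominates: u ~ c₁ sin(πx/2.4) e^{-λ₁t}.
Decay rate: λ₁ = 0.9198π²/2.4² ≈ 1.576.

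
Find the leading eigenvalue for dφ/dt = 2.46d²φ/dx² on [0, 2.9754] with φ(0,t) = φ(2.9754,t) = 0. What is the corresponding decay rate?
Eigenvalues: λₙ = 2.46n²π²/2.9754².
First three modes:
  n=1: λ₁ = 2.46π²/2.9754² ≈ 2.742
  n=2: λ₂ = 9.84π²/2.9754² ≈ 10.97 (4× faster decay)
  n=3: λ₃ = 22.14π²/2.9754² ≈ 24.682 (9× faster decay)
As t → ∞, higher modes decay exponentially faster. The n=1 mode dominates: φ ~ c₁ sin(πx/2.9754) e^{-λ₁t}.
Decay rate: λ₁ = 2.46π²/2.9754² ≈ 2.742.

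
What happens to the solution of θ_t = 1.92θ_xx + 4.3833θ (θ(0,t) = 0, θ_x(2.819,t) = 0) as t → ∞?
θ grows unboundedly. Reaction dominates diffusion (r=4.3833 > κπ²/(4L²)≈0.6); solution grows exponentially.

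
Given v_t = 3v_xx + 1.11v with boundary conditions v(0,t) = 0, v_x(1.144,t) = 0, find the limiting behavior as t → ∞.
v → 0. Diffusion dominates reaction (r=1.11 < κπ²/(4L²)≈5.66); solution decays.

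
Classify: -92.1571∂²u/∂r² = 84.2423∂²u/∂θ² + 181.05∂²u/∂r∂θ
Rewriting in standard form: -92.1571∂²u/∂r² - 181.05∂²u/∂r∂θ - 84.2423∂²u/∂θ² = 0. Hyperbolic (discriminant = 1724.99823868).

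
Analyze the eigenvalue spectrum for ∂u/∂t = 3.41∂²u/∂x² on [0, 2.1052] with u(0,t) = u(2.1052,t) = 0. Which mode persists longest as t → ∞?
Eigenvalues: λₙ = 3.41n²π²/2.1052².
First three modes:
  n=1: λ₁ = 3.41π²/2.1052² ≈ 7.594
  n=2: λ₂ = 13.64π²/2.1052² ≈ 30.376 (4× faster decay)
  n=3: λ₃ = 30.69π²/2.1052² ≈ 68.345 (9× faster decay)
As t → ∞, higher modes decay exponentially faster. The n=1 mode dominates: u ~ c₁ sin(πx/2.1052) e^{-λ₁t}.
Decay rate: λ₁ = 3.41π²/2.1052² ≈ 7.594.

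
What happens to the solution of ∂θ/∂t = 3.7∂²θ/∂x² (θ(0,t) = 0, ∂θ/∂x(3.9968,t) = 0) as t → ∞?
θ → 0. Heat escapes through the Dirichlet boundary.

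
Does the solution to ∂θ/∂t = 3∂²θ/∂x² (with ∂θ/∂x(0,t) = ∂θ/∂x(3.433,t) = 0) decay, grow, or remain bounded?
θ → constant (steady state). Heat is conserved (no flux at boundaries); solution approaches the spatial average.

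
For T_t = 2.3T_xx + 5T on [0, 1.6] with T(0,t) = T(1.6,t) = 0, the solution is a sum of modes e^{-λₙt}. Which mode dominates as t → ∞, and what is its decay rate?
Eigenvalues: λₙ = 2.3n²π²/1.6² - 5.
First three modes:
  n=1: λ₁ = 2.3π²/1.6² - 5 ≈ 3.867
  n=2: λ₂ = 9.2π²/1.6² - 5 ≈ 30.469
  n=3: λ₃ = 20.7π²/1.6² - 5 ≈ 74.805
Since 2.3π²/1.6² ≈ 8.867 > 5, all λₙ > 0.
The n=1 mode decays slowest → dominates as t → ∞.
Asymptotic: T ~ c₁ sin(πx/1.6) e^{-λ₁t} with decay rate λ₁ ≈ 3.867.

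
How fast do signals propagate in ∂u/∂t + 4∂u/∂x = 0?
Speed = 4. Information travels along x - 4t = const (rightward).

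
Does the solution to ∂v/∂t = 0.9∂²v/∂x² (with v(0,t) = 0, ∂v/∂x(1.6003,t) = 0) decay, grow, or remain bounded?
v → 0. Heat escapes through the Dirichlet boundary.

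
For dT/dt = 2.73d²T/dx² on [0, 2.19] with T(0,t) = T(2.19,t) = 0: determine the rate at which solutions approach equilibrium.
Eigenvalues: λₙ = 2.73n²π²/2.19².
First three modes:
  n=1: λ₁ = 2.73π²/2.19² ≈ 5.618
  n=2: λ₂ = 10.92π²/2.19² ≈ 22.472 (4× faster decay)
  n=3: λ₃ = 24.57π²/2.19² ≈ 50.561 (9× faster decay)
As t → ∞, higher modes decay exponentially faster. The n=1 mode dominates: T ~ c₁ sin(πx/2.19) e^{-λ₁t}.
Decay rate: λ₁ = 2.73π²/2.19² ≈ 5.618.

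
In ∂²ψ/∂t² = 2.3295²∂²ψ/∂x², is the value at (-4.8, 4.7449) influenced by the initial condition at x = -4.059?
Yes. The domain of dependence is [-15.85324455, 6.25324455], and -4.059 ∈ [-15.85324455, 6.25324455].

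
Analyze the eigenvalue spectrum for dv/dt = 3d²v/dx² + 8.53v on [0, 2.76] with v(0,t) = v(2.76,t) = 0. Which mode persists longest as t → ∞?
Eigenvalues: λₙ = 3n²π²/2.76² - 8.53.
First three modes:
  n=1: λ₁ = 3π²/2.76² - 8.53 ≈ -4.643
  n=2: λ₂ = 12π²/2.76² - 8.53 ≈ 7.018
  n=3: λ₃ = 27π²/2.76² - 8.53 ≈ 26.452
Since 3π²/2.76² ≈ 3.887 < 8.53, λ₁ < 0.
The n=1 mode grows fastest (−λₙ is largest for n=1) → dominates.
Asymptotic: v ~ c₁ sin(πx/2.76) e^{4.643t} (exponential growth at rate −λ₁ ≈ 4.643).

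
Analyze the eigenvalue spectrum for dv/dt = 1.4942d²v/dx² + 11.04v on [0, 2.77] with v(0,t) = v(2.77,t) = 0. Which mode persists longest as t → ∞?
Eigenvalues: λₙ = 1.4942n²π²/2.77² - 11.04.
First three modes:
  n=1: λ₁ = 1.4942π²/2.77² - 11.04 ≈ -9.118
  n=2: λ₂ = 5.9768π²/2.77² - 11.04 ≈ -3.352
  n=3: λ₃ = 13.4478π²/2.77² - 11.04 ≈ 6.258
Since 1.4942π²/2.77² ≈ 1.922 < 11.04, λ₁ < 0.
The n=1 mode grows fastest (−λₙ is largest for n=1) → dominates.
Asymptotic: v ~ c₁ sin(πx/2.77) e^{9.118t} (exponential growth at rate −λ₁ ≈ 9.118).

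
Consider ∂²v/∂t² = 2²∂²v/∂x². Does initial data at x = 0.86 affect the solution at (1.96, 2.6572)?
Yes. The domain of dependence is [-3.3544, 7.2744], and 0.86 ∈ [-3.3544, 7.2744].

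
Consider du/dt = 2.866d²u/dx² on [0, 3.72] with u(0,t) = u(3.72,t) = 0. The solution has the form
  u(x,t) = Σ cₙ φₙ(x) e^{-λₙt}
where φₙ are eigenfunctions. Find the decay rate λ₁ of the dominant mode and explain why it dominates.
Eigenvalues: λₙ = 2.866n²π²/3.72².
First three modes:
  n=1: λ₁ = 2.866π²/3.72² ≈ 2.044
  n=2: λ₂ = 11.464π²/3.72² ≈ 8.176 (4× faster decay)
  n=3: λ₃ = 25.794π²/3.72² ≈ 18.396 (9× faster decay)
As t → ∞, higher modes decay exponentially faster. The n=1 mode dominates: u ~ c₁ sin(πx/3.72) e^{-λ₁t}.
Decay rate: λ₁ = 2.866π²/3.72² ≈ 2.044.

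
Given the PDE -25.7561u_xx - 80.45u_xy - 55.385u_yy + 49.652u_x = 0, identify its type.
The second-order coefficients are A = -25.7561, B = -80.45, C = -55.385. Since B² - 4AC = 766.196106 > 0, this is a hyperbolic PDE.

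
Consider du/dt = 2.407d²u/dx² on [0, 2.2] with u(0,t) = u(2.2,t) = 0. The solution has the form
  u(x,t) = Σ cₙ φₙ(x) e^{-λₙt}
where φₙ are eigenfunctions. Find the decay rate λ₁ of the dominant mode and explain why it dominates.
Eigenvalues: λₙ = 2.407n²π²/2.2².
First three modes:
  n=1: λ₁ = 2.407π²/2.2² ≈ 4.908
  n=2: λ₂ = 9.628π²/2.2² ≈ 19.633 (4× faster decay)
  n=3: λ₃ = 21.663π²/2.2² ≈ 44.175 (9× faster decay)
As t → ∞, higher modes decay exponentially faster. The n=1 mode dominates: u ~ c₁ sin(πx/2.2) e^{-λ₁t}.
Decay rate: λ₁ = 2.407π²/2.2² ≈ 4.908.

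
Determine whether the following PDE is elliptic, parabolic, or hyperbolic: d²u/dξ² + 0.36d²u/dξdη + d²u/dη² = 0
Coefficients: A = 1, B = 0.36, C = 1. B² - 4AC = -3.8704, which is negative, so the equation is elliptic.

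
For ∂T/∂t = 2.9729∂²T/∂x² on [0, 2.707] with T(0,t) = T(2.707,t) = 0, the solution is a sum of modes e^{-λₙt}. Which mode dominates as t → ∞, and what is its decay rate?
Eigenvalues: λₙ = 2.9729n²π²/2.707².
First three modes:
  n=1: λ₁ = 2.9729π²/2.707² ≈ 4.004
  n=2: λ₂ = 11.8916π²/2.707² ≈ 16.016 (4× faster decay)
  n=3: λ₃ = 26.7561π²/2.707² ≈ 36.037 (9× faster decay)
As t → ∞, higher modes decay exponentially faster. The n=1 mode dominates: T ~ c₁ sin(πx/2.707) e^{-λ₁t}.
Decay rate: λ₁ = 2.9729π²/2.707² ≈ 4.004.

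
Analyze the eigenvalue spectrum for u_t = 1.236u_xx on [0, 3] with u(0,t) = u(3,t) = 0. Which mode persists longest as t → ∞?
Eigenvalues: λₙ = 1.236n²π²/3².
First three modes:
  n=1: λ₁ = 1.236π²/3² ≈ 1.355
  n=2: λ₂ = 4.944π²/3² ≈ 5.422 (4× faster decay)
  n=3: λ₃ = 11.124π²/3² ≈ 12.199 (9× faster decay)
As t → ∞, higher modes decay exponentially faster. The n=1 mode dominates: u ~ c₁ sin(πx/3) e^{-λ₁t}.
Decay rate: λ₁ = 1.236π²/3² ≈ 1.355.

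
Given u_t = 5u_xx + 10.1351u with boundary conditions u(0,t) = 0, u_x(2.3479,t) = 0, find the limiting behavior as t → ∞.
u grows unboundedly. Reaction dominates diffusion (r=10.1351 > κπ²/(4L²)≈2.24); solution grows exponentially.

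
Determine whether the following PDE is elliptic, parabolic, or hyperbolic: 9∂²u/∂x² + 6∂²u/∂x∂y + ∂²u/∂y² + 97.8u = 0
Coefficients: A = 9, B = 6, C = 1. B² - 4AC = 0, which is zero, so the equation is parabolic.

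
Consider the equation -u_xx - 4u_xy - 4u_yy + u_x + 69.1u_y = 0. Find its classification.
Parabolic. (A = -1, B = -4, C = -4 gives B² - 4AC = 0.)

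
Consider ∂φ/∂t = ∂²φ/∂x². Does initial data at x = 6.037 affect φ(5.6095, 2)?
Yes, for any finite x. The heat equation has infinite propagation speed, so all initial data affects all points at any t > 0.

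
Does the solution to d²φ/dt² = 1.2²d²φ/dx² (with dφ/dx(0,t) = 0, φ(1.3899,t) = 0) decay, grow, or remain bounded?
φ oscillates (no decay). Energy is conserved; the solution oscillates indefinitely as standing waves.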